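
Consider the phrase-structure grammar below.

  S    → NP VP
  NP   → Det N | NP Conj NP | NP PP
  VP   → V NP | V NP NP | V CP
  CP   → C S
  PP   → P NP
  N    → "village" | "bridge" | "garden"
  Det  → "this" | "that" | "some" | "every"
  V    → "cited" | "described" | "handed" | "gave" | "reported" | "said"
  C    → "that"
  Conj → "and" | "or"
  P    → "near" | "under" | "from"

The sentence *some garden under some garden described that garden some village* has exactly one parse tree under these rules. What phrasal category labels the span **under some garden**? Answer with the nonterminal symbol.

S
  NP
    NP
      Det: some
      N: garden
    PP
      P: under
      NP
        Det: some
        N: garden
  VP
    V: described
    NP
      Det: that
      N: garden
    NP
      Det: some
      N: village
The span 'under some garden' is the PP node built by PP → P NP.

PP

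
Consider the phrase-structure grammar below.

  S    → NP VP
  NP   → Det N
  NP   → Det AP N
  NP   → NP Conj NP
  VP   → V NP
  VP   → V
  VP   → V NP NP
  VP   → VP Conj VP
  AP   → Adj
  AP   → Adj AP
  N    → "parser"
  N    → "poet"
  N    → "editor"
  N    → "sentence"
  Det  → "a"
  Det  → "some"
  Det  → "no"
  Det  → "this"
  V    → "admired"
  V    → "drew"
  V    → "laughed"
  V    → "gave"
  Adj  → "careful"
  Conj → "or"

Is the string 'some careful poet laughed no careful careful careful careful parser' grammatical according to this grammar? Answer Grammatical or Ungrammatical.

Grammatical

S
  NP
    Det: some
    AP
      Adj: careful
    N: poet
  VP
    V: laughed
    NP
      Det: no
      AP
        Adj: careful
        AP
          Adj: careful
          AP
            Adj: careful
            AP
              Adj: careful
      N: parser
The bracketing above is licensed at every node by one of the given productions, with S at the root.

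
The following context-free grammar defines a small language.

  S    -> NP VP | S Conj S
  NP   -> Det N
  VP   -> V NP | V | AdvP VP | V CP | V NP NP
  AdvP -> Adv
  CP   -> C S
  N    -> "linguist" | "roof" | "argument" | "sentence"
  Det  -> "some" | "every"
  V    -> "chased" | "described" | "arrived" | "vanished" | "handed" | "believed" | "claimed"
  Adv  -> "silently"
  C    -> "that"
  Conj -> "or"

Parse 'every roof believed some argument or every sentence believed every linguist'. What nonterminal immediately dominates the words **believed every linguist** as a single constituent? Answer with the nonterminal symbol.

VP

[S [S [NP [Det every] [N roof]] [VP [V believed] [NP [Det some] [N argument]]]] [Conj or] [S [NP [Det every] [N sentence]] [VP [V believed] [NP [Det every] [N linguist]]]]]
The span 'believed every linguist' is the VP node built by VP → V NP.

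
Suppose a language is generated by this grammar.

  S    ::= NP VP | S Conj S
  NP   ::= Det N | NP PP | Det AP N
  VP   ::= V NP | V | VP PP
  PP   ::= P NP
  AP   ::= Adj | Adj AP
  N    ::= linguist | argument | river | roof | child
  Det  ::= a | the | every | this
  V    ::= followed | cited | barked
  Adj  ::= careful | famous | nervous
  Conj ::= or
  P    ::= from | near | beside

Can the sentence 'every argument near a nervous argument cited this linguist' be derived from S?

Grammatical

S
  NP
    NP
      Det: every
      N: argument
    PP
      P: near
      NP
        Det: a
        AP
          Adj: nervous
        N: argument
  VP
    V: cited
    NP
      Det: this
      N: linguist
The bracketing above is licensed at every node by one of the given productions, with S at the root.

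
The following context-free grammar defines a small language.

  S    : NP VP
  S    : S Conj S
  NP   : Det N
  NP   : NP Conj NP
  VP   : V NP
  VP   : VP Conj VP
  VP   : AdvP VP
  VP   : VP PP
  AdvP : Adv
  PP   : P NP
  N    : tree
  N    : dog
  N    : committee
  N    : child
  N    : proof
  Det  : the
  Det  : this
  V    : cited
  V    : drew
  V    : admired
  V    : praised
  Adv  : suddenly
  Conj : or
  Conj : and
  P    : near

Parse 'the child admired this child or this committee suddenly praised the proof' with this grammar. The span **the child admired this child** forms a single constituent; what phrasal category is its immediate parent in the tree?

[S [S [NP [Det the] [N child]] [VP [V admired] [NP [Det this] [N child]]]] [Conj or] [S [NP [Det this] [N committee]] [VP [AdvP [Adv suddenly]] [VP [V praised] [NP [Det the] [N proof]]]]]]
The span 'the child admired this child' is the S node built by S → NP VP.
Its mother is the S built by S → S Conj S.

S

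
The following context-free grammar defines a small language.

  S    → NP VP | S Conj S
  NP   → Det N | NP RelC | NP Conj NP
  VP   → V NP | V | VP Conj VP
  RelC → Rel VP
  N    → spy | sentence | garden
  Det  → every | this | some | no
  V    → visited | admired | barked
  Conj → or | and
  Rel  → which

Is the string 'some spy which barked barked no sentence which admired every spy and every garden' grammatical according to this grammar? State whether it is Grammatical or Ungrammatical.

Grammatical

[S [NP [NP [Det some] [N spy]] [RelC [Rel which] [VP [V barked]]]] [VP [V barked] [NP [NP [Det no] [N sentence]] [RelC [Rel which] [VP [V admired] [NP [NP [Det every] [N spy]] [Conj and] [NP [Det every] [N garden]]]]]]]]
Each bracket corresponds to one application of a listed rule, so the string is derivable from S.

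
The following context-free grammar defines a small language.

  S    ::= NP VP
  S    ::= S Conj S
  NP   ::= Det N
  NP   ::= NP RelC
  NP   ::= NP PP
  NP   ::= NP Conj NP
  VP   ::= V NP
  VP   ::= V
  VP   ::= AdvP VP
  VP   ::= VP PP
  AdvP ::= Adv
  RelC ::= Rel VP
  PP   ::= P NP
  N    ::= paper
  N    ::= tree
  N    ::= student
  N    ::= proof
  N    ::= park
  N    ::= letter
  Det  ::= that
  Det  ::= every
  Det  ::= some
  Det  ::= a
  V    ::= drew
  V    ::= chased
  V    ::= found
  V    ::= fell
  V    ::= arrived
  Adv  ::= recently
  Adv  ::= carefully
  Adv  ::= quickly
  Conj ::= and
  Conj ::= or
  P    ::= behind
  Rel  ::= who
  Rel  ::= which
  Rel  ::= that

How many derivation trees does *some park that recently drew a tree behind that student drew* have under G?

4

Two of the 4 distinct bracketings:
[S [NP [NP [Det some] [N park]] [RelC [Rel that] [VP [AdvP [Adv recently]] [VP [V drew] [NP [NP [Det a] [N tree]] [PP [P behind] [NP [Det that] [N student]]]]]]]] [VP [V drew]]]
[S [NP [NP [Det some] [N park]] [RelC [Rel that] [VP [AdvP [Adv recently]] [VP [VP [V drew] [NP [Det a] [N tree]]] [PP [P behind] [NP [Det that] [N student]]]]]]] [VP [V drew]]]
The difference turns on whether NP → NP PP is used at the relevant span, versus an alternative expansion of NP.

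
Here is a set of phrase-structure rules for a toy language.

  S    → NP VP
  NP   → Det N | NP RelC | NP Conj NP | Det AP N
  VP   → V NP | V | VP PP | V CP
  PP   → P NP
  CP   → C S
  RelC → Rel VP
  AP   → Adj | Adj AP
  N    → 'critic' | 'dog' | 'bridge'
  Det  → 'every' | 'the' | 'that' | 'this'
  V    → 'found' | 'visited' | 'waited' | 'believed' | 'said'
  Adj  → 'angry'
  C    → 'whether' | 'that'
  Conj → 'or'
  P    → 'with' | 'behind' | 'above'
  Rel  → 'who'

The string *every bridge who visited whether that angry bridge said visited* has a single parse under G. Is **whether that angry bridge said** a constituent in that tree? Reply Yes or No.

Yes

[S [NP [NP [Det every] [N bridge]] [RelC [Rel who] [VP [V visited] [CP [C whether] [S [NP [Det that] [AP [Adj angry]] [N bridge]] [VP [V said]]]]]]] [VP [V visited]]]
The words 'whether that angry bridge said' are exhaustively dominated by a single CP node (built by CP → C S), so they form a constituent.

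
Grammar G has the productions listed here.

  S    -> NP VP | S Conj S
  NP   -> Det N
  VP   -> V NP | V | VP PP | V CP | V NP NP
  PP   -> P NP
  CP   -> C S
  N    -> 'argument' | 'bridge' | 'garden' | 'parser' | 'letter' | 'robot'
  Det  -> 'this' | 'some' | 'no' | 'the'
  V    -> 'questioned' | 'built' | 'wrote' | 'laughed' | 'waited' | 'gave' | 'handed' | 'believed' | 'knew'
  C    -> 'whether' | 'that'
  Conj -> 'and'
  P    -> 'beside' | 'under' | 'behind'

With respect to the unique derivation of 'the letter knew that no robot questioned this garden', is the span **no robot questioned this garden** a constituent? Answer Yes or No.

Yes

[S [NP [Det the] [N letter]] [VP [V knew] [CP [C that] [S [NP [Det no] [N robot]] [VP [V questioned] [NP [Det this] [N garden]]]]]]]
The words 'no robot questioned this garden' are exhaustively dominated by a single S node (built by S → NP VP), so they form a constituent.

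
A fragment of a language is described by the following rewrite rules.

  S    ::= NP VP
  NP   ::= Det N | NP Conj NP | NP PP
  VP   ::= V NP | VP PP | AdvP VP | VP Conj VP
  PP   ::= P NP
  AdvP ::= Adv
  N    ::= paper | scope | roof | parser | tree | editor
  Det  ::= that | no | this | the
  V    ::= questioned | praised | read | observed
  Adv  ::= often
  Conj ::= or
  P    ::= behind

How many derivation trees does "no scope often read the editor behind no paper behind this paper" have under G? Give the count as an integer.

Two of the 9 distinct bracketings:
[S [NP [Det no] [N scope]] [VP [VP [AdvP [Adv often]] [VP [V read] [NP [Det the] [N editor]]]] [PP [P behind] [NP [NP [Det no] [N paper]] [PP [P behind] [NP [Det this] [N paper]]]]]]]
[S [NP [Det no] [N scope]] [VP [VP [VP [AdvP [Adv often]] [VP [V read] [NP [Det the] [N editor]]]] [PP [P behind] [NP [Det no] [N paper]]]] [PP [P behind] [NP [Det this] [N paper]]]]]
The difference turns on whether NP → NP PP is used at the relevant span, versus an alternative expansion of NP.

9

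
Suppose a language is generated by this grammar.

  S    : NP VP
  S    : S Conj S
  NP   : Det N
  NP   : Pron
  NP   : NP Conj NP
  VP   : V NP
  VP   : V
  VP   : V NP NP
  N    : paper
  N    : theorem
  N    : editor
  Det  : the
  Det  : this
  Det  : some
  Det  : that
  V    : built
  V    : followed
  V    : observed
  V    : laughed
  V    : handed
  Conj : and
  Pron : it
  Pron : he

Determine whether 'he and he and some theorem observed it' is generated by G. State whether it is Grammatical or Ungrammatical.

Grammatical

S
  NP
    NP
      Pron: he
    Conj: and
    NP
      NP
        Pron: he
      Conj: and
      NP
        Det: some
        N: theorem
  VP
    V: observed
    NP
      Pron: it
The bracketing above is licensed at every node by one of the given productions, with S at the root.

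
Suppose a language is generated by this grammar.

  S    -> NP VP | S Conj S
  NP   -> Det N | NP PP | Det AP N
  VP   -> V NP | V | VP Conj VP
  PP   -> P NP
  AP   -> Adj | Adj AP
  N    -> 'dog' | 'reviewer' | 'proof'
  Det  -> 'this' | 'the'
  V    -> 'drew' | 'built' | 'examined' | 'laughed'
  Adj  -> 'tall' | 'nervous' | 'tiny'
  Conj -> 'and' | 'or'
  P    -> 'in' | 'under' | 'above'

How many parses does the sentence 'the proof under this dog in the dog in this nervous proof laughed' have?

5

Two of the 5 distinct bracketings:
[S [NP [NP [Det the] [N proof]] [PP [P under] [NP [NP [Det this] [N dog]] [PP [P in] [NP [NP [Det the] [N dog]] [PP [P in] [NP [Det this] [AP [Adj nervous]] [N proof]]]]]]]] [VP [V laughed]]]
[S [NP [NP [Det the] [N proof]] [PP [P under] [NP [NP [NP [Det this] [N dog]] [PP [P in] [NP [Det the] [N dog]]]] [PP [P in] [NP [Det this] [AP [Adj nervous]] [N proof]]]]]] [VP [V laughed]]]
The trees differ in how a recursive rule is bracketed over the same span.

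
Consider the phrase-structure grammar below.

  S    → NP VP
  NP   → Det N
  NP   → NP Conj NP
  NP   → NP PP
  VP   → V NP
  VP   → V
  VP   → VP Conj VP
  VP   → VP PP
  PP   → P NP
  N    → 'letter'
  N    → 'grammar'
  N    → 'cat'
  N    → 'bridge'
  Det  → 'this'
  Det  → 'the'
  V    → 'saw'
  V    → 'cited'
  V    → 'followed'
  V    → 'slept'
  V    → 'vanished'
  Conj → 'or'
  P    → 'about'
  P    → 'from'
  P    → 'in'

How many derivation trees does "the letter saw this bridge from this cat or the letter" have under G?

3

Two of the 3 distinct bracketings:
[S [NP [Det the] [N letter]] [VP [V saw] [NP [NP [NP [Det this] [N bridge]] [PP [P from] [NP [Det this] [N cat]]]] [Conj or] [NP [Det the] [N letter]]]]]
[S [NP [Det the] [N letter]] [VP [V saw] [NP [NP [Det this] [N bridge]] [PP [P from] [NP [NP [Det this] [N cat]] [Conj or] [NP [Det the] [N letter]]]]]]]
The trees differ in how a recursive rule is bracketed over the same span.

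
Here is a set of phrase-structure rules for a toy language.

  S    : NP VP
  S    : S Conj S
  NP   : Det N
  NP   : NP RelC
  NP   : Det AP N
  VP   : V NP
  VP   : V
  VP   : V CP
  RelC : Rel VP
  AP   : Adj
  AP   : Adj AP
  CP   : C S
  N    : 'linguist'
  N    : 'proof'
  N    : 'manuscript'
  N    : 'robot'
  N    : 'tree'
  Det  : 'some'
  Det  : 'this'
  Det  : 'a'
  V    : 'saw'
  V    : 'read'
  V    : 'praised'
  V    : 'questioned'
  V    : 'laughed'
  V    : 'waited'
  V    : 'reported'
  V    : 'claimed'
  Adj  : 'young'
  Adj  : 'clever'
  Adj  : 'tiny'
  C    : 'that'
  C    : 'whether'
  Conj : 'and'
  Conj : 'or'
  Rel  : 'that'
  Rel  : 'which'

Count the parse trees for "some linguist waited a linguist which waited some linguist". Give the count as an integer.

1

[S [NP [Det some] [N linguist]] [VP [V waited] [NP [NP [Det a] [N linguist]] [RelC [Rel which] [VP [V waited] [NP [Det some] [N linguist]]]]]]]
No rule offers an alternative attachment or grouping for any span, so this is the only derivation.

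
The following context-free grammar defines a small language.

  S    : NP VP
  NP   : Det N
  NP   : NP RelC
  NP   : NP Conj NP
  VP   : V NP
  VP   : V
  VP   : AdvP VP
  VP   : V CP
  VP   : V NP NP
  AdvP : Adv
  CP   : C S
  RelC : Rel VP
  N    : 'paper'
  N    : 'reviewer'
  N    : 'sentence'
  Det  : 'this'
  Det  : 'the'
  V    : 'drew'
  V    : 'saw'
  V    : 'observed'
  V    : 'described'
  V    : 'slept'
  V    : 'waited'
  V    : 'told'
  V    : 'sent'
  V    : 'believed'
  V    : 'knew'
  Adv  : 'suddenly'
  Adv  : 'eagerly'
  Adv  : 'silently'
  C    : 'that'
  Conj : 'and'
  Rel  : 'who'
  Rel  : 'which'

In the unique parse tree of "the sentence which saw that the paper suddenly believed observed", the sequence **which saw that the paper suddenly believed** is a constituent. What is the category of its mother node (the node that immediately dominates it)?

S
  NP
    NP
      Det: the
      N: sentence
    RelC
      Rel: which
      VP
        V: saw
        CP
          C: that
          S
            NP
              Det: the
              N: paper
            VP
              AdvP
                Adv: suddenly
              VP
                V: believed
  VP
    V: observed
The span 'which saw that the paper suddenly believed' is the RelC node built by RelC → Rel VP.
Its mother is the NP built by NP → NP RelC.

NP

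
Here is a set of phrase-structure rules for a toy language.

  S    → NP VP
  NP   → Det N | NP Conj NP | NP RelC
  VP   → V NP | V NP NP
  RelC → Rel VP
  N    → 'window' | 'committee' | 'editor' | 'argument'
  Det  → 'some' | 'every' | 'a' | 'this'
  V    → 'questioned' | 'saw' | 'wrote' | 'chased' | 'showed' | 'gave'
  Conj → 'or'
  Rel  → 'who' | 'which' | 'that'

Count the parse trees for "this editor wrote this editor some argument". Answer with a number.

[S [NP [Det this] [N editor]] [VP [V wrote] [NP [Det this] [N editor]] [NP [Det some] [N argument]]]]
No rule offers an alternative attachment or grouping for any span, so this is the only derivation.

1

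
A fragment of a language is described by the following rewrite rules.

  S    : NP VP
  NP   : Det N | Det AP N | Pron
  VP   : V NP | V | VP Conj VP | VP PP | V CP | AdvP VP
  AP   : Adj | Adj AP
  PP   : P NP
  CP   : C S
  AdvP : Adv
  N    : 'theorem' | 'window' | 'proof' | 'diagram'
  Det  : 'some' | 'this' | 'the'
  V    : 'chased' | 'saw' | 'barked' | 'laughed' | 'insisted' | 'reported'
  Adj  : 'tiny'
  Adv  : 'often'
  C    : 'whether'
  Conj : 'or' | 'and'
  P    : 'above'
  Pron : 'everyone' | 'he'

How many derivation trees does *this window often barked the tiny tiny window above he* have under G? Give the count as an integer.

The two bracketings:
[S [NP [Det this] [N window]] [VP [VP [AdvP [Adv often]] [VP [V barked] [NP [Det the] [AP [Adj tiny] [AP [Adj tiny]]] [N window]]]] [PP [P above] [NP [Pron he]]]]]
[S [NP [Det this] [N window]] [VP [AdvP [Adv often]] [VP [VP [V barked] [NP [Det the] [AP [Adj tiny] [AP [Adj tiny]]] [N window]]] [PP [P above] [NP [Pron he]]]]]]
The trees differ in how a recursive rule is bracketed over the same span.

2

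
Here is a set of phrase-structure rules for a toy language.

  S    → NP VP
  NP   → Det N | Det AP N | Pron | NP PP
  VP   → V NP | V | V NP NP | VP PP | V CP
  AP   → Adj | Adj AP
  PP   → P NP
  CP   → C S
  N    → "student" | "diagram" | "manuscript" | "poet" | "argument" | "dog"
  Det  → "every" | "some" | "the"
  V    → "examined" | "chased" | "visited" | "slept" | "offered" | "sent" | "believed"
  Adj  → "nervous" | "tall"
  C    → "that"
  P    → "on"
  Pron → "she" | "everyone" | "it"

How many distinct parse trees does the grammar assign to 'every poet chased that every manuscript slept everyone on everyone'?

3

Two of the 3 distinct bracketings:
[S [NP [Det every] [N poet]] [VP [VP [V chased] [CP [C that] [S [NP [Det every] [N manuscript]] [VP [V slept] [NP [Pron everyone]]]]]] [PP [P on] [NP [Pron everyone]]]]]
[S [NP [Det every] [N poet]] [VP [V chased] [CP [C that] [S [NP [Det every] [N manuscript]] [VP [V slept] [NP [NP [Pron everyone]] [PP [P on] [NP [Pron everyone]]]]]]]]]
The difference turns on whether NP → NP PP is used at the relevant span, versus an alternative expansion of NP.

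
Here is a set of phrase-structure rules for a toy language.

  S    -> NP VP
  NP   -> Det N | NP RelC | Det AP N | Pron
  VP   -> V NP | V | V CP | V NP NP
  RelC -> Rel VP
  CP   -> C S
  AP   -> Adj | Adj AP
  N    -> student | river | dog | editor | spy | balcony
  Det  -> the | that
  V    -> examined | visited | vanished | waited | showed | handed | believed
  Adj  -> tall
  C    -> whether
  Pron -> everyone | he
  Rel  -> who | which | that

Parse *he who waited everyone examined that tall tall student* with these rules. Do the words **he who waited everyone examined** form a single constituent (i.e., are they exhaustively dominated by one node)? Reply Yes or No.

No

[S [NP [NP [Pron he]] [RelC [Rel who] [VP [V waited] [NP [Pron everyone]]]]] [VP [V examined] [NP [Det that] [AP [Adj tall] [AP [Adj tall]]] [N student]]]]
The smallest constituent containing 'he who waited everyone examined' is the S spanning 'he who waited everyone examined that tall tall student'; no single node in the tree dominates exactly the given words.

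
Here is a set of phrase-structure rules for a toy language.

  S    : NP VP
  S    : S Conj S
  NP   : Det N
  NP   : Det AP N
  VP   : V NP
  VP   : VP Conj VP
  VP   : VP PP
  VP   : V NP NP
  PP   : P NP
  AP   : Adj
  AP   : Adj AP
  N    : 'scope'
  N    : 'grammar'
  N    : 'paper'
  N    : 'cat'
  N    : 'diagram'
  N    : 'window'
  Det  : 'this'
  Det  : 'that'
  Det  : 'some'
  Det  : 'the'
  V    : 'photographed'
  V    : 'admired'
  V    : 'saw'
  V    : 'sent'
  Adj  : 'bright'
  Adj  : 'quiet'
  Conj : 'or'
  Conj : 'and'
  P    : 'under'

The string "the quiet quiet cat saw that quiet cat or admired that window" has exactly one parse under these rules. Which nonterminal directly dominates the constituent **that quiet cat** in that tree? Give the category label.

[S [NP [Det the] [AP [Adj quiet] [AP [Adj quiet]]] [N cat]] [VP [VP [V saw] [NP [Det that] [AP [Adj quiet]] [N cat]]] [Conj or] [VP [V admired] [NP [Det that] [N window]]]]]
The span 'that quiet cat' is the NP node built by NP → Det AP N.
Its mother is the VP built by VP → V NP.

VP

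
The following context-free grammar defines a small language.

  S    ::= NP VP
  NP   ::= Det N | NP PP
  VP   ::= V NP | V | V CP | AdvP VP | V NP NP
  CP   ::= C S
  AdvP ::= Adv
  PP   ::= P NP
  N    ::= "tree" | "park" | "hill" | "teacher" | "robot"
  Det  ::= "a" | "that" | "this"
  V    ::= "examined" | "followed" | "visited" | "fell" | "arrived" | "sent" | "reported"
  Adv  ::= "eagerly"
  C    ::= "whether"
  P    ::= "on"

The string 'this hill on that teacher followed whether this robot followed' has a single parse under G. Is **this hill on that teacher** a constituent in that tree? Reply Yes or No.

[S [NP [NP [Det this] [N hill]] [PP [P on] [NP [Det that] [N teacher]]]] [VP [V followed] [CP [C whether] [S [NP [Det this] [N robot]] [VP [V followed]]]]]]
The words 'this hill on that teacher' are exhaustively dominated by a single NP node (built by NP → NP PP), so they form a constituent.

Yes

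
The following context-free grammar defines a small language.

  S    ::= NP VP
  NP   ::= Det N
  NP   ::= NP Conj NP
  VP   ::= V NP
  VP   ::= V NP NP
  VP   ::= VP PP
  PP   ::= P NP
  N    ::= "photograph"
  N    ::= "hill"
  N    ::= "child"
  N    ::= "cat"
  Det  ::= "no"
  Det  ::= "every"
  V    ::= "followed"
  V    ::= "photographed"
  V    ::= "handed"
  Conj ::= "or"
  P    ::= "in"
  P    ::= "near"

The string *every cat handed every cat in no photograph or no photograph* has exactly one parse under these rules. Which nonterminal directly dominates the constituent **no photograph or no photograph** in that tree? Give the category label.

PP

[S [NP [Det every] [N cat]] [VP [VP [V handed] [NP [Det every] [N cat]]] [PP [P in] [NP [NP [Det no] [N photograph]] [Conj or] [NP [Det no] [N photograph]]]]]]
The span 'no photograph or no photograph' is the NP node built by NP → NP Conj NP.
Its mother is the PP built by PP → P NP.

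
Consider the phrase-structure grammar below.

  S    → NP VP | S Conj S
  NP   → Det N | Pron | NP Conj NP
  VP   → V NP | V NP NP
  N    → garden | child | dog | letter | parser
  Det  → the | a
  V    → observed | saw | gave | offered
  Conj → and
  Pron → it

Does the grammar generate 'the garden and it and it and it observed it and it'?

S
  NP
    NP
      Det: the
      N: garden
    Conj: and
    NP
      NP
        Pron: it
      Conj: and
      NP
        NP
          Pron: it
        Conj: and
        NP
          Pron: it
  VP
    V: observed
    NP
      NP
        Pron: it
      Conj: and
      NP
        Pron: it
Each bracket corresponds to one application of a listed rule, so the string is derivable from S.

Grammatical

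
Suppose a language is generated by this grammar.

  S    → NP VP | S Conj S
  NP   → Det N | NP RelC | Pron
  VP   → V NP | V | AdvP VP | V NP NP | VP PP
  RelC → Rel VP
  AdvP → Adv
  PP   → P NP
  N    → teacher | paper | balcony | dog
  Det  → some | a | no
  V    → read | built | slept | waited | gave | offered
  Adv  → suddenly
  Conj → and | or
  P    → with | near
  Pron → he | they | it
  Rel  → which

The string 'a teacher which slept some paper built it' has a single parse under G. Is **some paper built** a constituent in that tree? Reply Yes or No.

No

[S [NP [NP [Det a] [N teacher]] [RelC [Rel which] [VP [V slept] [NP [Det some] [N paper]]]]] [VP [V built] [NP [Pron it]]]]
The smallest constituent containing 'some paper built' is the S spanning 'a teacher which slept some paper built it'; no single node in the tree dominates exactly the given words.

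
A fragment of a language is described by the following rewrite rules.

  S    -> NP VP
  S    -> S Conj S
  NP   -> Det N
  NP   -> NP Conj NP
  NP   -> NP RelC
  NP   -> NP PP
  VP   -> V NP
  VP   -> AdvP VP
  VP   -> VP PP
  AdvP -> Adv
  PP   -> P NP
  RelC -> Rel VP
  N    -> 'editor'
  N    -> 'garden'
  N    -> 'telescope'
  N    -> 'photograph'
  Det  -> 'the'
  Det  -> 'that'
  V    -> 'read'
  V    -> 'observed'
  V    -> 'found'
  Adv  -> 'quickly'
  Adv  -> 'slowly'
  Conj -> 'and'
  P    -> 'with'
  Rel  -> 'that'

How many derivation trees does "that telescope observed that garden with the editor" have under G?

The two bracketings:
[S [NP [Det that] [N telescope]] [VP [V observed] [NP [NP [Det that] [N garden]] [PP [P with] [NP [Det the] [N editor]]]]]]
[S [NP [Det that] [N telescope]] [VP [VP [V observed] [NP [Det that] [N garden]]] [PP [P with] [NP [Det the] [N editor]]]]]
The difference turns on whether NP → NP PP is used at the relevant span, versus an alternative expansion of NP.

2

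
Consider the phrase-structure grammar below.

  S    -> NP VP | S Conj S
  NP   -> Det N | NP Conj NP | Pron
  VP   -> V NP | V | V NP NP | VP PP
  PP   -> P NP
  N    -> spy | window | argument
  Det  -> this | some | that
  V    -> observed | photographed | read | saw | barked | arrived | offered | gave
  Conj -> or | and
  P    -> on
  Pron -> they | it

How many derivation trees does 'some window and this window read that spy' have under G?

[S [NP [NP [Det some] [N window]] [Conj and] [NP [Det this] [N window]]] [VP [V read] [NP [Det that] [N spy]]]]
No rule offers an alternative attachment or grouping for any span, so this is the only derivation.

1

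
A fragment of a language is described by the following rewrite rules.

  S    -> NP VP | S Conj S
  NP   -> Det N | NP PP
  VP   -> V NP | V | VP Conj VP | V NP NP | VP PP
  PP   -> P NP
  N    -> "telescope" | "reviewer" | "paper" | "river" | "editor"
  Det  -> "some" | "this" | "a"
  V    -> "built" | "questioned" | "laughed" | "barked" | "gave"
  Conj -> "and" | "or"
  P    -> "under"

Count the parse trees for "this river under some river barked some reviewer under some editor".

2

The two bracketings:
[S [NP [NP [Det this] [N river]] [PP [P under] [NP [Det some] [N river]]]] [VP [V barked] [NP [NP [Det some] [N reviewer]] [PP [P under] [NP [Det some] [N editor]]]]]]
[S [NP [NP [Det this] [N river]] [PP [P under] [NP [Det some] [N river]]]] [VP [VP [V barked] [NP [Det some] [N reviewer]]] [PP [P under] [NP [Det some] [N editor]]]]]
The difference turns on whether VP → VP PP is used at the relevant span, versus an alternative expansion of VP.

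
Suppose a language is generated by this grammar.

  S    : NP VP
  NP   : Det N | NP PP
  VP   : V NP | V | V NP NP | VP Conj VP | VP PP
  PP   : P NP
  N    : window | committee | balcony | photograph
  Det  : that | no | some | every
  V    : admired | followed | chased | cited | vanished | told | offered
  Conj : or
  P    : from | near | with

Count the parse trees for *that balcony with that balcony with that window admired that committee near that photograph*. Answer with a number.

Two of the 4 distinct bracketings:
[S [NP [NP [Det that] [N balcony]] [PP [P with] [NP [NP [Det that] [N balcony]] [PP [P with] [NP [Det that] [N window]]]]]] [VP [V admired] [NP [NP [Det that] [N committee]] [PP [P near] [NP [Det that] [N photograph]]]]]]
[S [NP [NP [Det that] [N balcony]] [PP [P with] [NP [NP [Det that] [N balcony]] [PP [P with] [NP [Det that] [N window]]]]]] [VP [VP [V admired] [NP [Det that] [N committee]]] [PP [P near] [NP [Det that] [N photograph]]]]]
The difference turns on whether VP → VP PP is used at the relevant span, versus an alternative expansion of VP.

4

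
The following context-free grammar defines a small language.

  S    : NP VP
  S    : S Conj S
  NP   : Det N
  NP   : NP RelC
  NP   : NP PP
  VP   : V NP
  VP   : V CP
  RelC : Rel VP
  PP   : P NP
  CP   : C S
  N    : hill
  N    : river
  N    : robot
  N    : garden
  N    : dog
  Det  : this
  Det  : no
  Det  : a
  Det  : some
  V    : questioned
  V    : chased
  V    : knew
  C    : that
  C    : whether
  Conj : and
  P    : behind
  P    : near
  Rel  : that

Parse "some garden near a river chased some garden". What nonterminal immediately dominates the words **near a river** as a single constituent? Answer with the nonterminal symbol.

PP

[S [NP [NP [Det some] [N garden]] [PP [P near] [NP [Det a] [N river]]]] [VP [V chased] [NP [Det some] [N garden]]]]
The span 'near a river' is the PP node built by PP → P NP.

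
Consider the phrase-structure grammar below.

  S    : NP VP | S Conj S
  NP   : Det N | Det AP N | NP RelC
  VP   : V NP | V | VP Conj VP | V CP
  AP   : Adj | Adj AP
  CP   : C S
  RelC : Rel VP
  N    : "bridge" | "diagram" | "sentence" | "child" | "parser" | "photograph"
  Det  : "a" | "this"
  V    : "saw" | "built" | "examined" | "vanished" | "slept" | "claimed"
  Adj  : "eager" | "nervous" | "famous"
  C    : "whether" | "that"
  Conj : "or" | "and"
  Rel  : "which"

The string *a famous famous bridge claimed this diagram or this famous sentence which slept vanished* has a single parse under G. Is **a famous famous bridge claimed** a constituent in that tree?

[S [S [NP [Det a] [AP [Adj famous] [AP [Adj famous]]] [N bridge]] [VP [V claimed] [NP [Det this] [N diagram]]]] [Conj or] [S [NP [NP [Det this] [AP [Adj famous]] [N sentence]] [RelC [Rel which] [VP [V slept]]]] [VP [V vanished]]]]
The smallest constituent containing 'a famous famous bridge claimed' is the S spanning 'a famous famous bridge claimed this diagram'; no single node in the tree dominates exactly the given words.

No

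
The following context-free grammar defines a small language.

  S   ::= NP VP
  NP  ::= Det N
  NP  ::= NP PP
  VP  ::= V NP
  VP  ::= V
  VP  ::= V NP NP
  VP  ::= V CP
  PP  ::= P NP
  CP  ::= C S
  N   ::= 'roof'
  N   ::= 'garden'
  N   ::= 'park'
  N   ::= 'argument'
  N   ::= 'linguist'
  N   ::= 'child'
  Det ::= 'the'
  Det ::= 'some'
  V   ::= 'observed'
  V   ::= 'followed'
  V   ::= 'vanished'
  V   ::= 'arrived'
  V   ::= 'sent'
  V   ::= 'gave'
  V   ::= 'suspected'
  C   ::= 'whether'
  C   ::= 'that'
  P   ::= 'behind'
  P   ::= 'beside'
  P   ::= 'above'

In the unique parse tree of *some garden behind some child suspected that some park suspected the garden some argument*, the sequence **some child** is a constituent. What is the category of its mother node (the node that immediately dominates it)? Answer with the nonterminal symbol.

PP

S
  NP
    NP
      Det: some
      N: garden
    PP
      P: behind
      NP
        Det: some
        N: child
  VP
    V: suspected
    CP
      C: that
      S
        NP
          Det: some
          N: park
        VP
          V: suspected
          NP
            Det: the
            N: garden
          NP
            Det: some
            N: argument
The span 'some child' is the NP node built by NP → Det N.
Its mother is the PP built by PP → P NP.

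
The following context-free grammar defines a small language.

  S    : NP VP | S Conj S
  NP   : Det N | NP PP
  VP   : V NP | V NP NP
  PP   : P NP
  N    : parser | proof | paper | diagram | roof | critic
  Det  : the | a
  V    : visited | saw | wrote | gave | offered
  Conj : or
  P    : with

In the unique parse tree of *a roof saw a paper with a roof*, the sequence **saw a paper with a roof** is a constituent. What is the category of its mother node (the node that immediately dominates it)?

S

S
  NP
    Det: a
    N: roof
  VP
    V: saw
    NP
      NP
        Det: a
        N: paper
      PP
        P: with
        NP
          Det: a
          N: roof
The span 'saw a paper with a roof' is the VP node built by VP → V NP.
Its mother is the S built by S → NP VP.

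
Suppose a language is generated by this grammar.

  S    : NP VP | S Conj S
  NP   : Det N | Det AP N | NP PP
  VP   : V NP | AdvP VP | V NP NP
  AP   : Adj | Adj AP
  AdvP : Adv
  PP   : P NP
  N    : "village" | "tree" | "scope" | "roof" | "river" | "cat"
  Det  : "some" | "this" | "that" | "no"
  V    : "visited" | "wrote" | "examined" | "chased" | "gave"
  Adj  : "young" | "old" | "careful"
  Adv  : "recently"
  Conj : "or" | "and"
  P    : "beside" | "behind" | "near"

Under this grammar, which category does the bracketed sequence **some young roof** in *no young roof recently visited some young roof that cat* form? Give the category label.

NP

S
  NP
    Det: no
    AP
      Adj: young
    N: roof
  VP
    AdvP
      Adv: recently
    VP
      V: visited
      NP
        Det: some
        AP
          Adj: young
        N: roof
      NP
        Det: that
        N: cat
The span 'some young roof' is the NP node built by NP → Det AP N.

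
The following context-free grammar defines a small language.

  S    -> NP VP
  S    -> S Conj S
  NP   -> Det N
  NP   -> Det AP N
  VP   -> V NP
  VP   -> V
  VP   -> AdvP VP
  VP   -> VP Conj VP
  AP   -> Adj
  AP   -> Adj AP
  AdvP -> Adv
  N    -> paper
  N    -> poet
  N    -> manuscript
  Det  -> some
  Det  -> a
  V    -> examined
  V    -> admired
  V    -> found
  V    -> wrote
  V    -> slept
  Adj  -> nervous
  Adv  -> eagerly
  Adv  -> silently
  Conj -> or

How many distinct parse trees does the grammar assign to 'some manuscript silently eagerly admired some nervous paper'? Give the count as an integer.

[S [NP [Det some] [N manuscript]] [VP [AdvP [Adv silently]] [VP [AdvP [Adv eagerly]] [VP [V admired] [NP [Det some] [AP [Adj nervous]] [N paper]]]]]]
No rule offers an alternative attachment or grouping for any span, so this is the only derivation.

1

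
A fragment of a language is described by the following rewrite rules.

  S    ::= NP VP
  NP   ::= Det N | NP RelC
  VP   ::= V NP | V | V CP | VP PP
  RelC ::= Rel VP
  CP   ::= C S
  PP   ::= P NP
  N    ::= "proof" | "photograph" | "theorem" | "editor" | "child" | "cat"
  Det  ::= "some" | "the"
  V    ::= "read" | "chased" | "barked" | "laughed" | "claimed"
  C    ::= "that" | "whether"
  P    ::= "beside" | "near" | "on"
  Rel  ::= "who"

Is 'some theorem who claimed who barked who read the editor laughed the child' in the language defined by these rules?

Grammatical

[S [NP [NP [NP [NP [Det some] [N theorem]] [RelC [Rel who] [VP [V claimed]]]] [RelC [Rel who] [VP [V barked]]]] [RelC [Rel who] [VP [V read] [NP [Det the] [N editor]]]]] [VP [V laughed] [NP [Det the] [N child]]]]
The bracketing above is licensed at every node by one of the given productions, with S at the root.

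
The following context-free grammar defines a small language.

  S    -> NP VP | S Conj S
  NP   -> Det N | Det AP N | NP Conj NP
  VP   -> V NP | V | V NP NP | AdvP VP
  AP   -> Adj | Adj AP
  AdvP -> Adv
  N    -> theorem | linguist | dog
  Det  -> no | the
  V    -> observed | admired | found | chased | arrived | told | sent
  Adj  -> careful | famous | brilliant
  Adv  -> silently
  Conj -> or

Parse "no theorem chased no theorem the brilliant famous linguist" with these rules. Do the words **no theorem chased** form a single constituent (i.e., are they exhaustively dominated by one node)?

No

[S [NP [Det no] [N theorem]] [VP [V chased] [NP [Det no] [N theorem]] [NP [Det the] [AP [Adj brilliant] [AP [Adj famous]]] [N linguist]]]]
The smallest constituent containing 'no theorem chased' is the S spanning 'no theorem chased no theorem the brilliant famous linguist'; no single node in the tree dominates exactly the given words.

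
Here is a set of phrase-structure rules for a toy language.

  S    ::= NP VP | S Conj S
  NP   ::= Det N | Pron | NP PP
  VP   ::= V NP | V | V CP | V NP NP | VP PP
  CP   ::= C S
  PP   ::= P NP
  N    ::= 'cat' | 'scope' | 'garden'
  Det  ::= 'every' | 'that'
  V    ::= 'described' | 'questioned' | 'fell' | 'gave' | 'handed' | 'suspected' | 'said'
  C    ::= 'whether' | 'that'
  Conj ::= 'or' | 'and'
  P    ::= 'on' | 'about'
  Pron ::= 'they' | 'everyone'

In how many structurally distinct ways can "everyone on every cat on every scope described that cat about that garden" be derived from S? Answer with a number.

Two of the 4 distinct bracketings:
[S [NP [NP [Pron everyone]] [PP [P on] [NP [NP [Det every] [N cat]] [PP [P on] [NP [Det every] [N scope]]]]]] [VP [V described] [NP [NP [Det that] [N cat]] [PP [P about] [NP [Det that] [N garden]]]]]]
[S [NP [NP [Pron everyone]] [PP [P on] [NP [NP [Det every] [N cat]] [PP [P on] [NP [Det every] [N scope]]]]]] [VP [VP [V described] [NP [Det that] [N cat]]] [PP [P about] [NP [Det that] [N garden]]]]]
The difference turns on whether VP → VP PP is used at the relevant span, versus an alternative expansion of VP.

4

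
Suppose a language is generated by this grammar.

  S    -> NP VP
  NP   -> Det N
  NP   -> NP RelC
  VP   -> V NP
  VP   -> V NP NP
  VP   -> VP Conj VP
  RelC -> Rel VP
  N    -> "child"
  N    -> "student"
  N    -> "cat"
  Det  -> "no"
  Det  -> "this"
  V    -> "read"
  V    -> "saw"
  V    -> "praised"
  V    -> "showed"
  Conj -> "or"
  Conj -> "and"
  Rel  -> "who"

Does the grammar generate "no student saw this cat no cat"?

Grammatical

S
  NP
    Det: no
    N: student
  VP
    V: saw
    NP
      Det: this
      N: cat
    NP
      Det: no
      N: cat
The bracketing above is licensed at every node by one of the given productions, with S at the root.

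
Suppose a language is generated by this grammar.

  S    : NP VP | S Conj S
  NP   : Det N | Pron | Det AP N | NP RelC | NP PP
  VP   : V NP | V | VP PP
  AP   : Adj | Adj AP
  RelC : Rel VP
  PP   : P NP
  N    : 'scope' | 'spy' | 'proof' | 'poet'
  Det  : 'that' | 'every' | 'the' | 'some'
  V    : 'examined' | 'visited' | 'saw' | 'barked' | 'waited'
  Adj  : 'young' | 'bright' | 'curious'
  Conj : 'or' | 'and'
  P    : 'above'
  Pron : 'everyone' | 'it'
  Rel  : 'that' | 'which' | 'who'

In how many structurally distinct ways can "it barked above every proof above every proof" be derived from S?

The two bracketings:
[S [NP [Pron it]] [VP [VP [V barked]] [PP [P above] [NP [NP [Det every] [N proof]] [PP [P above] [NP [Det every] [N proof]]]]]]]
[S [NP [Pron it]] [VP [VP [VP [V barked]] [PP [P above] [NP [Det every] [N proof]]]] [PP [P above] [NP [Det every] [N proof]]]]]
The difference turns on whether NP → NP PP is used at the relevant span, versus an alternative expansion of NP.

2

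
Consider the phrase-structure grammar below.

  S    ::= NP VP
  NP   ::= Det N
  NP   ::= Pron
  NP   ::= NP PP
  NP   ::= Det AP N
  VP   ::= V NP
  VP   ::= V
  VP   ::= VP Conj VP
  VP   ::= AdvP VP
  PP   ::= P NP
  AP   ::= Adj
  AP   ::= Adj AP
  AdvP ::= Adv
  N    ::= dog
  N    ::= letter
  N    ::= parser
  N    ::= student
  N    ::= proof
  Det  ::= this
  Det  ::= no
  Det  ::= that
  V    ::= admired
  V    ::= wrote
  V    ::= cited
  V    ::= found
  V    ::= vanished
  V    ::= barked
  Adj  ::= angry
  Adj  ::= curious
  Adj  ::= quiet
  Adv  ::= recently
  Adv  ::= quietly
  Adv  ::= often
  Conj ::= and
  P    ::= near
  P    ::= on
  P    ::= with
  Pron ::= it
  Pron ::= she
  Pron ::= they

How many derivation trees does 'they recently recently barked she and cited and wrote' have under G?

Two of the 9 distinct bracketings:
[S [NP [Pron they]] [VP [VP [AdvP [Adv recently]] [VP [AdvP [Adv recently]] [VP [V barked] [NP [Pron she]]]]] [Conj and] [VP [VP [V cited]] [Conj and] [VP [V wrote]]]]]
[S [NP [Pron they]] [VP [VP [VP [AdvP [Adv recently]] [VP [AdvP [Adv recently]] [VP [V barked] [NP [Pron she]]]]] [Conj and] [VP [V cited]]] [Conj and] [VP [V wrote]]]]
The trees differ in how a recursive rule is bracketed over the same span.

9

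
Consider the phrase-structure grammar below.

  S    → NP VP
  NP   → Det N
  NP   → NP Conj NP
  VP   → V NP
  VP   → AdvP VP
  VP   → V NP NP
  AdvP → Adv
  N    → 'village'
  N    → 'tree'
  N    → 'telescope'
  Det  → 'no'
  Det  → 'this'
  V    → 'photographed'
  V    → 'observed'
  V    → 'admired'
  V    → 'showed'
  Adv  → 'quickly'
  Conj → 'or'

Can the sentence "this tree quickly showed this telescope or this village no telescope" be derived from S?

S
  NP
    Det: this
    N: tree
  VP
    AdvP
      Adv: quickly
    VP
      V: showed
      NP
        NP
          Det: this
          N: telescope
        Conj: or
        NP
          Det: this
          N: village
      NP
        Det: no
        N: telescope
The bracketing above is licensed at every node by one of the given productions, with S at the root.

Grammatical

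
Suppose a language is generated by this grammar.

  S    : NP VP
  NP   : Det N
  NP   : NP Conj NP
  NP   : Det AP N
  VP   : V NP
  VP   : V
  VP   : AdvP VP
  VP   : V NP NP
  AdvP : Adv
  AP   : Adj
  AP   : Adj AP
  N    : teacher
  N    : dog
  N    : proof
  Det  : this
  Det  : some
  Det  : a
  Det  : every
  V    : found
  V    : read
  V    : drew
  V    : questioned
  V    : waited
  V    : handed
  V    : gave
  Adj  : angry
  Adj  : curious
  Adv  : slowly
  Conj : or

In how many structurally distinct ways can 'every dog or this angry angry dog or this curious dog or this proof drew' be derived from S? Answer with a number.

5

Two of the 5 distinct bracketings:
[S [NP [NP [Det every] [N dog]] [Conj or] [NP [NP [Det this] [AP [Adj angry] [AP [Adj angry]]] [N dog]] [Conj or] [NP [NP [Det this] [AP [Adj curious]] [N dog]] [Conj or] [NP [Det this] [N proof]]]]] [VP [V drew]]]
[S [NP [NP [Det every] [N dog]] [Conj or] [NP [NP [NP [Det this] [AP [Adj angry] [AP [Adj angry]]] [N dog]] [Conj or] [NP [Det this] [AP [Adj curious]] [N dog]]] [Conj or] [NP [Det this] [N proof]]]] [VP [V drew]]]
The trees differ in how a recursive rule is bracketed over the same span.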